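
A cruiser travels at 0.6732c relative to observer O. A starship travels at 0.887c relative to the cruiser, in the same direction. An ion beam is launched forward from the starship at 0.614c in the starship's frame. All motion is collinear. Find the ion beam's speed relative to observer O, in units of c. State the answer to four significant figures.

0.9944c

First combine the ion beam and starship (S''→S'): u₁ = (0.614 + 0.887)/(1 + 0.614×0.887) = 1.501/1.544618 = 0.97176.
Then combine with the cruiser (S'→S): u = (0.97176 + 0.6732)/(1 + 0.97176×0.6732) = 1.64496/1.654188832 = 0.99442.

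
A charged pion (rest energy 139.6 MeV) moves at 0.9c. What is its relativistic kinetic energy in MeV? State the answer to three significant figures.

181 MeV

γ = 1/√(1 − β²) = 1/√(1 − 0.81) = 1/√0.19 = 1/0.43589 = 2.2942.
Kinetic energy: K = (γ − 1)mc² = (2.2942 − 1) × 139.6 MeV = 1.2942 × 139.6 = 181 MeV.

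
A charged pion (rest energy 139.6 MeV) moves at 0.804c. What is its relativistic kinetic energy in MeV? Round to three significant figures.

95.2 MeV

Lorentz factor: γ = (1 − 0.646416)^(−1/2) = 1.68172.
Kinetic energy: K = (γ − 1)mc² = (1.68172 − 1) × 139.6 MeV = 0.68172 × 139.6 = 95.2 MeV.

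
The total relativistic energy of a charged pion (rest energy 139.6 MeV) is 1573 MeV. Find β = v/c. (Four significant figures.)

γ = E/(mc²) = 1573/139.6 = 11.268.
β = √(1 − 1/γ²) = √(1 − 0.00787601) = √0.99212399 = 0.9961.

0.9961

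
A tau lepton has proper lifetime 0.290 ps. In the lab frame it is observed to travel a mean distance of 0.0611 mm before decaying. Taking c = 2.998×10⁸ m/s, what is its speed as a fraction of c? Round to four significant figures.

0.5750c

Let x = d/(cτ) = 6.110×10^-5 m / (2.998×10⁸ m/s × 2.900×10^-13 s) = 0.70277. Since d = βγcτ, x = βγ = β/√(1−β²).
Solving: β² = x²/(1+x²) = 0.493886/1.493886 = 0.330605, so β = 0.5750.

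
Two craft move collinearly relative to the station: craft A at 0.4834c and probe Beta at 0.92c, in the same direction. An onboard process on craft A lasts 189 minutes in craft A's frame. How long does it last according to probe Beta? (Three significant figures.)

306 minutes

Transform craft A's velocity into probe Beta's frame: (0.4834 − 0.92)/(1 − 0.4834·0.92) = −0.4366/0.555272, so the relative speed is 0.78628c.
γ for this relative speed: γ = 1/√(1 − 0.618236) = 1.6185.
Craft A's interval is proper; time dilation gives Δt_B = γΔτ = 1.6185 × 189 minutes = 306 minutes.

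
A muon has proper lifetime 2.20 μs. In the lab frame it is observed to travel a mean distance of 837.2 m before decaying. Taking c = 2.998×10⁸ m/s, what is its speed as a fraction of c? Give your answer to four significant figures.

0.7855c

d = βγcτ ⇒ βγ = d/(cτ) = 837.2 m / (659.56 m) = 1.2693.
β = (βγ)/√(1+(βγ)²) = 1.2693/√2.61112 = 0.7855.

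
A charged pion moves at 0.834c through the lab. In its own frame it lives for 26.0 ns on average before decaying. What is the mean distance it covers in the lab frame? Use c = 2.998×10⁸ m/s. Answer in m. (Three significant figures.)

11.8 m

With β = 0.834, γ = 1/√(1 − 0.834²) = 1/√0.304444 = 1.8124.
Lab-frame lifetime: Δt = γτ = 1.8124 × 26.0 ns = 47.122 ns.
Distance: d = vΔt = 0.834 × 2.998×10⁸ m/s × 4.7122×10^-8 s = 11.8 m.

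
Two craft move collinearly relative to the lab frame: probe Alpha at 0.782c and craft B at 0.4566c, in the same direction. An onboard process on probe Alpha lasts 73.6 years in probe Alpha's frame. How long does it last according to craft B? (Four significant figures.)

85.34 years

Speed of probe Alpha in craft B's frame: u = (v_A − v_B)/(1 − v_A v_B/c²) = (0.782 − 0.4566)/(1 − 0.782×0.4566) = 0.3254/0.6429388 = 0.50611; |u| = 0.50611c.
γ for this relative speed: γ = 1/√(1 − 0.256147) = 1.1595.
Probe Alpha's interval is proper; time dilation gives Δt_B = γΔτ = 1.1595 × 73.6 years = 85.34 years.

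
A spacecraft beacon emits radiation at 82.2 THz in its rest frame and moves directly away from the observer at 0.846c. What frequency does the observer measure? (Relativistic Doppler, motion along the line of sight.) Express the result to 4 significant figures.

Relativistic Doppler (source moving away): f_obs = f_src · √((1−β)/(1+β)).
With β = 0.846: factor = √(0.154/1.846) = 0.28883.
f_obs = 82.2 × 0.28883 = 23.74 THz.

23.74 THz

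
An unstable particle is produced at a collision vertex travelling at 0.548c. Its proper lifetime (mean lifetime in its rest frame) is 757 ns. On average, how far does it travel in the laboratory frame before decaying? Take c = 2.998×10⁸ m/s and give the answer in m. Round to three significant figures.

With β = 0.548, γ = 1/√(1 − 0.548²) = 1/√0.699696 = 1.1955.
Lab-frame lifetime: Δt = γτ = 1.1955 × 757 ns = 904.99 ns.
Distance: d = vΔt = 0.548 × 2.998×10⁸ m/s × 9.0499×10^-7 s = 149 m.

149 m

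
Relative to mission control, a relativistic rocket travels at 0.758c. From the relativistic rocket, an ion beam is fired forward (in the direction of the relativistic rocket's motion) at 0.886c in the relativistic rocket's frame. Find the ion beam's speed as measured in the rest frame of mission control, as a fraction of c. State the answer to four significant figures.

0.9835c

In units of c, u = (u' + v)/(1 + u'v) with u' = 0.886 and v = 0.758.
Numerator: 0.886 + 0.758 = 1.644. Denominator: 1 + (0.886)(0.758) = 1.671588.
u = 1.644/1.671588 = 0.9835, so the speed is 0.9835c.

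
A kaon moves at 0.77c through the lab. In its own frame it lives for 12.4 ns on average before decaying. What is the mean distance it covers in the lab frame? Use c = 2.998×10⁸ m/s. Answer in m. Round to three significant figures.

γ = 1/√(1 − β²) = 1/√(1 − 0.5929) = 1/√0.4071 = 1/0.638044 = 1.5673.
Lab-frame lifetime: Δt = γτ = 1.5673 × 12.4 ns = 19.435 ns.
Distance: d = vΔt = 0.77 × 2.998×10⁸ m/s × 1.9435×10^-8 s = 4.49 m.

4.49 m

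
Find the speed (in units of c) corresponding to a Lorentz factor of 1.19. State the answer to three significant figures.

β = √(1 − 1/γ²) = √(1 − 1/1.4161) = √0.293835 = 0.542.

0.542c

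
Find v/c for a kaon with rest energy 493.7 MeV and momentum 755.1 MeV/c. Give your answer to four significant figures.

0.8370

pc/(mc²) = 755.1/493.7 = 1.5295 = βγ = β/√(1−β²).
So β² = x²/(1 + x²) with x = 1.5295: x² = 2.33937, β² = 2.33937/3.33937 = 0.700542, β = 0.8370.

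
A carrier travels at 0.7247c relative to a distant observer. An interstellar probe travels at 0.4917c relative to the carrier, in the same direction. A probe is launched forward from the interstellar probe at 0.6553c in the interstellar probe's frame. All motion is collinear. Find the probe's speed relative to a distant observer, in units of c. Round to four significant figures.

0.9776c

Compose velocities in two stages. Stage 1 (into S'): u₁ = (0.6553+0.4917)/(1+0.6553×0.4917) = 0.86749.
Stage 2 (into S): u = (0.86749+0.7247)/(1+0.86749×0.7247) = 0.9776, so the speed is 0.9776c.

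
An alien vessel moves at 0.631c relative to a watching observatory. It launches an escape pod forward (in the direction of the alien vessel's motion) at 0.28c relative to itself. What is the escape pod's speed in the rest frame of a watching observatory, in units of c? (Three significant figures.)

In units of c, u = (u' + v)/(1 + u'v) with u' = 0.28 and v = 0.631.
Numerator: 0.28 + 0.631 = 0.911. Denominator: 1 + (0.28)(0.631) = 1.17668.
u = 0.911/1.17668 = 0.77421, so the speed is 0.774c.

0.774c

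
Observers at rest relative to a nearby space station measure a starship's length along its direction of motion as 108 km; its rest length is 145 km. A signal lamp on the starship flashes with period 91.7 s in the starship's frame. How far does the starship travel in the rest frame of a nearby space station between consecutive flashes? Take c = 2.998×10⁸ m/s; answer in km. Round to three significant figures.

2.46×10^7 km

Length contraction gives γ = L₀/L = 145/108 = 1.34259.
β = √(1 − 1/γ²) = 0.66726. Lab-frame period = γτ = 1.34259×91.7 s = 123.12 s. Distance = βc × γτ = 0.66726 × 2.998×10⁸ m/s × 123.12 s = 2.4629×10^10 m = 2.46×10^7 km.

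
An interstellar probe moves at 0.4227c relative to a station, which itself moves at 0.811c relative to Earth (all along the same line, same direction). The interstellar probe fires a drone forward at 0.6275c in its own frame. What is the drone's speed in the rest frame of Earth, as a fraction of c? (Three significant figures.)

0.981c

First combine the drone and interstellar probe (S''→S'): u₁ = (0.6275 + 0.4227)/(1 + 0.6275×0.4227) = 1.0502/1.26524425 = 0.83004.
Then combine with the station (S'→S): u = (0.83004 + 0.811)/(1 + 0.83004×0.811) = 1.64104/1.67316244 = 0.9808.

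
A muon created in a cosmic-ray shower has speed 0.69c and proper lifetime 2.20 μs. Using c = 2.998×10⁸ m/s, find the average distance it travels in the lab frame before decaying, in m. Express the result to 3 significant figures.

γ = 1/√(1 − β²) = 1/√(1 − 0.4761) = 1/√0.5239 = 1/0.723809 = 1.3816.
Lab-frame lifetime: Δt = γτ = 1.3816 × 2.20 μs = 3.0395 μs.
Distance: d = vΔt = 0.69 × 2.998×10⁸ m/s × 3.0395×10^-6 s = 629 m.

629 m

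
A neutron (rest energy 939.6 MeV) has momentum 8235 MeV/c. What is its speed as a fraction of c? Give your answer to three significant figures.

βγ = pc/(mc²) = 8235/939.6 = 8.7644.
Since γ² = 1 + (βγ)² = 77.8147, γ = √77.8147 = 8.82126, and β = (βγ)/γ = 8.7644/8.82126 = 0.994.

0.994c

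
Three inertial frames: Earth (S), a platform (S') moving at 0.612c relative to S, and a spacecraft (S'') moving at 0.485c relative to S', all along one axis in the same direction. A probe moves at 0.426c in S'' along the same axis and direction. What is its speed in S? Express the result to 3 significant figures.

Compose velocities in two stages. Stage 1 (into S'): u₁ = (0.426+0.485)/(1+0.426×0.485) = 0.75501.
Stage 2 (into S): u = (0.75501+0.612)/(1+0.75501×0.612) = 0.93499, so the speed is 0.935c.

0.935c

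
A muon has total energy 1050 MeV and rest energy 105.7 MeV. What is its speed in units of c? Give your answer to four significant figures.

0.9949c

γ = E/(mc²) = 1050/105.7 = 9.9338.
β = √(1 − 1/γ²) = √(1 − 0.0101337) = √0.9898663 = 0.9949.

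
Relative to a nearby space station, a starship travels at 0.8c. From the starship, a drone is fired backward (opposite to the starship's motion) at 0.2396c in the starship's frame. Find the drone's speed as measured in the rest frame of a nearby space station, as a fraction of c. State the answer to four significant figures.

0.6933c

Relativistic velocity addition: u = (u' + v)/(1 + u'v/c²), with u' = −0.2396c and v = 0.8c.
Numerator: −0.2396 + 0.8 = 0.5604. Denominator: 1 + (−0.2396)(0.8) = 0.80832.
u = 0.5604/0.80832 = 0.69329, so the speed is 0.6933c.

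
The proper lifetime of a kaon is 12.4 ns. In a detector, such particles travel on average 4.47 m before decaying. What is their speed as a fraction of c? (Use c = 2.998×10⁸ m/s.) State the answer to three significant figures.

0.769c

Let x = d/(cτ) = 4.470 m / (2.998×10⁸ m/s × 1.240×10^-8 s) = 1.2024. Since d = βγcτ, x = βγ = β/√(1−β²).
Solving: β² = x²/(1+x²) = 1.44577/2.44577 = 0.591131, so β = 0.769.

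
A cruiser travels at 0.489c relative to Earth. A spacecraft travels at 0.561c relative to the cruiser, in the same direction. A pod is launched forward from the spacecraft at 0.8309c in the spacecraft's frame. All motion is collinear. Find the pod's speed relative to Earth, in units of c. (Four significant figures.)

First combine the pod and spacecraft (S''→S'): u₁ = (0.8309 + 0.561)/(1 + 0.8309×0.561) = 1.3919/1.4661349 = 0.94937.
Then combine with the cruiser (S'→S): u = (0.94937 + 0.489)/(1 + 0.94937×0.489) = 1.43837/1.46424193 = 0.98233.

0.9823c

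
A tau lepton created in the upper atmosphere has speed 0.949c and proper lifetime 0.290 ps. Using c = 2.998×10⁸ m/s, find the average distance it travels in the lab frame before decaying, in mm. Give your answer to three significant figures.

β² = 0.900601, so γ = 1/√0.099399 = 3.1718.
Lab-frame lifetime: Δt = γτ = 3.1718 × 0.290 ps = 0.91982 ps.
Distance: d = vΔt = 0.949 × 2.998×10⁸ m/s × 9.1982×10^-13 s = 2.62×10^-4 m = 0.262 mm.

0.262 mm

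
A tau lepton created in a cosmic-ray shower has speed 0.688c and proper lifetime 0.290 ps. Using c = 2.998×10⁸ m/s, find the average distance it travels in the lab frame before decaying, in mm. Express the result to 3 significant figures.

0.0824 mm

γ = 1/√(1 − β²) = 1/√(1 − 0.473344) = 1/√0.526656 = 1/0.725711 = 1.378.
Lab-frame lifetime: Δt = γτ = 1.378 × 0.290 ps = 0.39962 ps.
Distance: d = vΔt = 0.688 × 2.998×10⁸ m/s × 3.9962×10^-13 s = 8.24×10^-5 m = 0.0824 mm.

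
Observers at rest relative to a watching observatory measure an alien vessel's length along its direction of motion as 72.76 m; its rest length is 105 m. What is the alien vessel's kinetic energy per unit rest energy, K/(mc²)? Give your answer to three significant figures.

0.443

γ = L₀/L = 105/72.76 = 1.4431.
Since K = (γ−1)mc², K/(mc²) = 1.4431 − 1 = 0.443.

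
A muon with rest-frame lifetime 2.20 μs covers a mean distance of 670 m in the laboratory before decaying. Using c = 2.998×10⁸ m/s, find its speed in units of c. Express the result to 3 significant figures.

Lab distance = (lab lifetime)·v = γτ·βc, so βγ = d/(cτ) = 670.0/(2.998×10⁸ × 2.200×10^-6) = 1.0158.
With βγ = 1.0158: γ² = 1 + (βγ)² = 2.03185, and β = (βγ)/γ = 1.0158/1.42543 = 0.713.

0.713c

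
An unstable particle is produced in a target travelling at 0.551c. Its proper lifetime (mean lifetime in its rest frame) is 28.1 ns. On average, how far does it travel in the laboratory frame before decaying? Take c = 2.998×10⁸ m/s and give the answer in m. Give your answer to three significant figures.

γ = 1/√(1 − β²) = 1/√(1 − 0.303601) = 1/√0.696399 = 1/0.834505 = 1.1983.
Lab-frame lifetime: Δt = γτ = 1.1983 × 28.1 ns = 33.672 ns.
Distance: d = vΔt = 0.551 × 2.998×10⁸ m/s × 3.3672×10^-8 s = 5.56 m.

5.56 m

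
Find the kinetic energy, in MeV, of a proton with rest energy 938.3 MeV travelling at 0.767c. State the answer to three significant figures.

524 MeV

With β = 0.767, γ = 1/√(1 − 0.767²) = 1/√0.411711 = 1.55849.
Kinetic energy: K = (γ − 1)mc² = (1.55849 − 1) × 938.3 MeV = 0.55849 × 938.3 = 524 MeV.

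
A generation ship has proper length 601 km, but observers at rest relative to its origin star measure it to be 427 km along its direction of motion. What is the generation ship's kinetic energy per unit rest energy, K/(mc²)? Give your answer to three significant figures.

0.407

Length contraction gives γ = L₀/L = 601/427 = 1.40749.
K/(mc²) = γ − 1 = 1.40749 − 1 = 0.407.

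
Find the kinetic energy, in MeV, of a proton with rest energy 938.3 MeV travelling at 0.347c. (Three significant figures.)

62.2 MeV

With β = 0.347, γ = 1/√(1 − 0.347²) = 1/√0.879591 = 1.066251.
Kinetic energy: K = (γ − 1)mc² = (1.066251 − 1) × 938.3 MeV = 0.066251 × 938.3 = 62.2 MeV.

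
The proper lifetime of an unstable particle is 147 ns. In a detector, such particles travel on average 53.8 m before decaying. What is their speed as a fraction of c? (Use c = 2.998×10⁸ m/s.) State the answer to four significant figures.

0.7736c

Let x = d/(cτ) = 53.80 m / (2.998×10⁸ m/s × 1.470×10^-7 s) = 1.2208. Since d = βγcτ, x = βγ = β/√(1−β²).
Solving: β² = x²/(1+x²) = 1.49035/2.49035 = 0.59845, so β = 0.7736.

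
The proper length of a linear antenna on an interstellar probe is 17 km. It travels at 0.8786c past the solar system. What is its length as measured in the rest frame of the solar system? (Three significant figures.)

8.12 km

β² = 0.77193796, so γ = 1/√0.22806204 = 2.094.
Along the direction of motion the measured length is L₀/γ = 17/2.094 = 8.12 km.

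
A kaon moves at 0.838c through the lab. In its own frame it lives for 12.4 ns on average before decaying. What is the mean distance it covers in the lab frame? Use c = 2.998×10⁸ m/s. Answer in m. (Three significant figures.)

5.71 m

γ = 1/√(1 − β²) = 1/√(1 − 0.702244) = 1/√0.297756 = 1/0.54567 = 1.8326.
Lab-frame lifetime: Δt = γτ = 1.8326 × 12.4 ns = 22.724 ns.
Distance: d = vΔt = 0.838 × 2.998×10⁸ m/s × 2.2724×10^-8 s = 5.71 m.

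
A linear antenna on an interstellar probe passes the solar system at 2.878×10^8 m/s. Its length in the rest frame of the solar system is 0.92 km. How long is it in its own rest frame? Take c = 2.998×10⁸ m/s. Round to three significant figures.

β = v/c = (2.878×10^8 m/s)/(2.998×10⁸ m/s) = 0.959973.
β² = 0.9215482, so γ = 1/√0.07845184 = 3.5702.
Proper length: L₀ = γ·L = 3.5702 × 0.92 = 3.28 km.

3.28 km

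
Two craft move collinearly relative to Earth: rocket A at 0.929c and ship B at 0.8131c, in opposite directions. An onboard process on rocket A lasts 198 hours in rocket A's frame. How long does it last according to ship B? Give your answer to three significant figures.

Transform rocket A's velocity into ship B's frame: (0.929 + 0.8131)/(1 + 0.929·0.8131) = 1.7421/1.7553699, so the relative speed is 0.99244c.
At |u| = 0.99244c, γ = (1 − 0.984937)^(−1/2) = 8.1479.
The clock on rocket A records proper time, so ship B measures Δt = γΔτ = 8.1479 × 198 = 1610 hours.

1610 hours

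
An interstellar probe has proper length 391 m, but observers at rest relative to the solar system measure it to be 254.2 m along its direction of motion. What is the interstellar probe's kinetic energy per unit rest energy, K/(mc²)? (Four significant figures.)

γ = L₀/L = 391/254.2 = 1.53816.
K/(mc²) = γ − 1 = 1.53816 − 1 = 0.5382.

0.5382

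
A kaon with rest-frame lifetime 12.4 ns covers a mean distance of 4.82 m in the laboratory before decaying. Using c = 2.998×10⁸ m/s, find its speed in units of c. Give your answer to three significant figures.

d = βγcτ ⇒ βγ = d/(cτ) = 4.820 m / (3.71752 m) = 1.2966.
β = (βγ)/√(1+(βγ)²) = 1.2966/√2.68117 = 0.792.

0.792c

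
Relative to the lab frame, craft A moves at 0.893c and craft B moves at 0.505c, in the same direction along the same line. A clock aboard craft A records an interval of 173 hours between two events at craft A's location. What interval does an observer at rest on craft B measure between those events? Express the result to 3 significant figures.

The velocity of craft A relative to craft B is (0.893 − 0.505)c / (1 − 0.893×0.505) = 0.70669c; relative speed 0.70669c.
γ for this relative speed: γ = 1/√(1 − 0.499411) = 1.4134.
The clock on craft A records proper time, so craft B measures Δt = γΔτ = 1.4134 × 173 = 245 hours.

245 hours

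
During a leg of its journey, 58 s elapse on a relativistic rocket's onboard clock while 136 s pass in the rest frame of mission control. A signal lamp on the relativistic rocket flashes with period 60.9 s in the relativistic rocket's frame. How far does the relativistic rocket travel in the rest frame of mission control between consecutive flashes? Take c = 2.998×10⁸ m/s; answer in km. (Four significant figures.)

3.872×10^7 km

From Δt = γΔτ: γ = 136/58 = 2.34483.
β = √(1 − 1/γ²) = 0.9045. Lab-frame period = γτ = 2.34483×60.9 s = 142.8 s. Distance = βc × γτ = 0.9045 × 2.998×10⁸ m/s × 142.8 s = 3.8723×10^10 m = 3.872×10^7 km.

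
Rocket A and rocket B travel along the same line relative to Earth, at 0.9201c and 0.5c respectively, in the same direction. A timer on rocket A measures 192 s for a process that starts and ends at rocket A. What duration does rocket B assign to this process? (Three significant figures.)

306 s

The velocity of rocket A relative to rocket B is (0.9201 − 0.5)c / (1 − 0.9201×0.5) = 0.77804c; relative speed 0.77804c.
γ for this relative speed: γ = 1/√(1 − 0.605346) = 1.5918.
The clock on rocket A records proper time, so rocket B measures Δt = γΔτ = 1.5918 × 192 = 306 s.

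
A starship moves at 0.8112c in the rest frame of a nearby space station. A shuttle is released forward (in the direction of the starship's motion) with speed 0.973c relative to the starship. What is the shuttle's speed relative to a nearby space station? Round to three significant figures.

In units of c, u = (u' + v)/(1 + u'v) with u' = 0.973 and v = 0.8112.
Numerator: 0.973 + 0.8112 = 1.7842. Denominator: 1 + (0.973)(0.8112) = 1.7892976.
u = 1.7842/1.7892976 = 0.99715, so the speed is 0.997c.

0.997c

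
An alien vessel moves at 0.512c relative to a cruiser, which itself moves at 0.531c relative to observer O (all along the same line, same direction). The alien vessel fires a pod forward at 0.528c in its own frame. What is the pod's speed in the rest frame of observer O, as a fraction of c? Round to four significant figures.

Compose velocities in two stages. Stage 1 (into S'): u₁ = (0.528+0.512)/(1+0.528×0.512) = 0.81868.
Stage 2 (into S): u = (0.81868+0.531)/(1+0.81868×0.531) = 0.94073, so the speed is 0.9407c.

0.9407c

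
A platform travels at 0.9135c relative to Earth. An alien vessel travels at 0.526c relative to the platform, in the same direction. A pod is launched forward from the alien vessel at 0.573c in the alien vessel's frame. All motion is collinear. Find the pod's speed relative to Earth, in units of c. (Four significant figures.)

0.9924c

First combine the pod and alien vessel (S''→S'): u₁ = (0.573 + 0.526)/(1 + 0.573×0.526) = 1.099/1.301398 = 0.84448.
Then combine with the platform (S'→S): u = (0.84448 + 0.9135)/(1 + 0.84448×0.9135) = 1.75798/1.77143248 = 0.99241.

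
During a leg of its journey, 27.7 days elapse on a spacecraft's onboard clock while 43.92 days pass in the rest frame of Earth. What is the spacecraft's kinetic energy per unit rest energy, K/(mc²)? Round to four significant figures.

γ = Δt/Δτ = 43.92/27.7 = 1.58556.
K/(mc²) = γ − 1 = 1.58556 − 1 = 0.5856.

0.5856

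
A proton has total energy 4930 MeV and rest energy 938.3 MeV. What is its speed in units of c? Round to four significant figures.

Total energy E = γmc² gives γ = 4930/938.3 = 5.2542.
Hence β = √(1 − 1/γ²) = √(1 − 0.0362232) = √0.9637768 = 0.9817.

0.9817c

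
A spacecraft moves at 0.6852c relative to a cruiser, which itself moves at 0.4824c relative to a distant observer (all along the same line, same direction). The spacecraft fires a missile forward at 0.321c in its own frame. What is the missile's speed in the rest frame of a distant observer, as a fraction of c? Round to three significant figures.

0.935c

Compose velocities in two stages. Stage 1 (into S'): u₁ = (0.321+0.6852)/(1+0.321×0.6852) = 0.82479.
Stage 2 (into S): u = (0.82479+0.4824)/(1+0.82479×0.4824) = 0.93512, so the speed is 0.935c.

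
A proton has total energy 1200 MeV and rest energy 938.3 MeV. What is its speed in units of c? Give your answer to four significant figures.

0.6234c

Total energy E = γmc² gives γ = 1200/938.3 = 1.2789.
Hence β = √(1 − 1/γ²) = √(1 − 0.611402) = √0.388598 = 0.6234.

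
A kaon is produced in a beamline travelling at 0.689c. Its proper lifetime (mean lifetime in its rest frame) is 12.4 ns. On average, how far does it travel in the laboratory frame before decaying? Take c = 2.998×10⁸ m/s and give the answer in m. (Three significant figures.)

3.53 m

Lorentz factor: γ = (1 − 0.474721)^(−1/2) = 1.3798.
Lab-frame lifetime: Δt = γτ = 1.3798 × 12.4 ns = 17.11 ns.
Distance: d = vΔt = 0.689 × 2.998×10⁸ m/s × 1.7110×10^-8 s = 3.53 m.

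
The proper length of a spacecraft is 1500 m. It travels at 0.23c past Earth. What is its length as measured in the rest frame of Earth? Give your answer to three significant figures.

γ = 1/√(1 − β²) = 1/√(1 − 0.0529) = 1/√0.9471 = 1/0.973191 = 1.0275.
Along the direction of motion the measured length is L₀/γ = 1500/1.0275 = 1460 m.

1460 m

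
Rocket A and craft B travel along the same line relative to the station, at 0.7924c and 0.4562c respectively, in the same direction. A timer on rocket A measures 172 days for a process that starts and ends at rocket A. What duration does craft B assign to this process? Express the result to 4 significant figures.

Transform rocket A's velocity into craft B's frame: (0.7924 − 0.4562)/(1 − 0.7924·0.4562) = 0.3362/0.63850712, so the relative speed is 0.52654c.
γ for this relative speed: γ = 1/√(1 − 0.277244) = 1.1763.
Rocket A's interval is proper; time dilation gives Δt_B = γΔτ = 1.1763 × 172 days = 202.3 days.

202.3 days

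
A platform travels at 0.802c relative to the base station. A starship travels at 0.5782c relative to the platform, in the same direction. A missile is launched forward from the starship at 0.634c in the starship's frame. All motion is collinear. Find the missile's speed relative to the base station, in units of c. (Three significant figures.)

First combine the missile and starship (S''→S'): u₁ = (0.634 + 0.5782)/(1 + 0.634×0.5782) = 1.2122/1.3665788 = 0.88703.
Then combine with the platform (S'→S): u = (0.88703 + 0.802)/(1 + 0.88703×0.802) = 1.68903/1.71139806 = 0.98693.

0.987c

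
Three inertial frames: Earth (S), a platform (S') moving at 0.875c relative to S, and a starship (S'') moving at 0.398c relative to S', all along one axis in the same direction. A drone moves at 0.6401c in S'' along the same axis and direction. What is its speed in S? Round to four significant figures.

0.9875c

First combine the drone and starship (S''→S'): u₁ = (0.6401 + 0.398)/(1 + 0.6401×0.398) = 1.0381/1.2547598 = 0.82733.
Then combine with the platform (S'→S): u = (0.82733 + 0.875)/(1 + 0.82733×0.875) = 1.70233/1.72391375 = 0.98748.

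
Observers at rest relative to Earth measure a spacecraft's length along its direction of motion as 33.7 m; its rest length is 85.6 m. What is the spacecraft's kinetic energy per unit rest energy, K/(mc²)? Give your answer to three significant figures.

1.54

From L = L₀/γ: γ = 85.6/33.7 = 2.54006.
K/(mc²) = γ − 1 = 2.54006 − 1 = 1.54.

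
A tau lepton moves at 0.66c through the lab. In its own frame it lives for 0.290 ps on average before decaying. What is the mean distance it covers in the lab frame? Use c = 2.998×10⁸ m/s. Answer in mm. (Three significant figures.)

With β = 0.66, γ = 1/√(1 − 0.66²) = 1/√0.5644 = 1.3311.
Lab-frame lifetime: Δt = γτ = 1.3311 × 0.290 ps = 0.38602 ps.
Distance: d = vΔt = 0.66 × 2.998×10⁸ m/s × 3.8602×10^-13 s = 7.64×10^-5 m = 0.0764 mm.

0.0764 mm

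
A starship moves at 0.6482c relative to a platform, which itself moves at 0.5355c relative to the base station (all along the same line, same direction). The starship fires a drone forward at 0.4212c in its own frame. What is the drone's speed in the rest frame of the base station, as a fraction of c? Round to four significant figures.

0.9488c

Compose velocities in two stages. Stage 1 (into S'): u₁ = (0.4212+0.6482)/(1+0.4212×0.6482) = 0.84005.
Stage 2 (into S): u = (0.84005+0.5355)/(1+0.84005×0.5355) = 0.94876, so the speed is 0.9488c.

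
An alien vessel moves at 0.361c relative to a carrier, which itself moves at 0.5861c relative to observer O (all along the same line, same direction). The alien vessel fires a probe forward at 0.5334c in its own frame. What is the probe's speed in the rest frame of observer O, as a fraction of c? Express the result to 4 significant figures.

Apply u = (u'+v)/(1+u'v) twice. Probe in the carrier frame: (0.5334+0.361)/(1+0.5334·0.361) = 0.8944/1.1925574 = 0.74998c.
That velocity, transformed to the rest frame of observer O: (0.74998+0.5861)/(1+0.74998·0.5861) = 1.33608/1.439563278 = 0.92811c.

0.9281c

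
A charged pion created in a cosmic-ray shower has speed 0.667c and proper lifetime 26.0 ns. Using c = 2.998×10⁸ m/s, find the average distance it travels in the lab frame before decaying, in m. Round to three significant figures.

6.98 m

γ = 1/√(1 − β²) = 1/√(1 − 0.444889) = 1/√0.555111 = 1/0.745058 = 1.3422.
Lab-frame lifetime: Δt = γτ = 1.3422 × 26.0 ns = 34.897 ns.
Distance: d = vΔt = 0.667 × 2.998×10⁸ m/s × 3.4897×10^-8 s = 6.98 m.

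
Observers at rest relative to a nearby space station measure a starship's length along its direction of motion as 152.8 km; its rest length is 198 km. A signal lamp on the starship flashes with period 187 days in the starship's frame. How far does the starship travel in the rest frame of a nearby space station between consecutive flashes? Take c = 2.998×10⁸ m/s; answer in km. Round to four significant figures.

3.992×10^12 km

From L = L₀/γ: γ = 198/152.8 = 1.29581.
β = √(1 − 1/γ²) = 0.63596. Lab-frame period = γτ = 1.29581×187 days = 242.32 days. Distance = βc × γτ = 0.63596 × 2.998×10⁸ m/s × 20936448 s = 3.9918×10^15 m = 3.992×10^12 km.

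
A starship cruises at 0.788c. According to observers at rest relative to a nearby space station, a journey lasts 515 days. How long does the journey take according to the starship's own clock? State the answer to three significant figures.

Lorentz factor: γ = (1 − 0.620944)^(−1/2) = 1.6242.
The moving clock records proper time: Δτ = Δt/γ = 515/1.6242 = 317 days.

317 days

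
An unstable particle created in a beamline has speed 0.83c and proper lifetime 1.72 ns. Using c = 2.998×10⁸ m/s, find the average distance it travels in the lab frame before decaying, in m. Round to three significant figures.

β² = 0.6889, so γ = 1/√0.3111 = 1.7929.
Lab-frame lifetime: Δt = γτ = 1.7929 × 1.72 ns = 3.0838 ns.
Distance: d = vΔt = 0.83 × 2.998×10⁸ m/s × 3.0838×10^-9 s = 0.767 m.

0.767 m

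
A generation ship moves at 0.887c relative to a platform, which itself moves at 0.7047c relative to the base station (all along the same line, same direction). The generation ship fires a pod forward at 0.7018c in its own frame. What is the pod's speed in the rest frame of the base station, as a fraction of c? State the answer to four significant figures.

Apply u = (u'+v)/(1+u'v) twice. Pod in the platform frame: (0.7018+0.887)/(1+0.7018·0.887) = 1.5888/1.6224966 = 0.97923c.
That velocity, transformed to the rest frame of the base station: (0.97923+0.7047)/(1+0.97923·0.7047) = 1.68393/1.690063381 = 0.99637c.

0.9964c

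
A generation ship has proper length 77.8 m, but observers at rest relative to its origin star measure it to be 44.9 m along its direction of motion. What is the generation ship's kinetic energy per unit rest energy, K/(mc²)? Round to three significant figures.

γ = L₀/L = 77.8/44.9 = 1.73274.
K/(mc²) = γ − 1 = 1.73274 − 1 = 0.733.

0.733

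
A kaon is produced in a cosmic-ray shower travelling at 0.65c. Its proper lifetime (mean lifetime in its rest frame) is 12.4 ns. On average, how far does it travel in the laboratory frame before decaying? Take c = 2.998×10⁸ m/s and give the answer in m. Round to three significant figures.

β² = 0.4225, so γ = 1/√0.5775 = 1.3159.
Lab-frame lifetime: Δt = γτ = 1.3159 × 12.4 ns = 16.317 ns.
Distance: d = vΔt = 0.65 × 2.998×10⁸ m/s × 1.6317×10^-8 s = 3.18 m.

3.18 m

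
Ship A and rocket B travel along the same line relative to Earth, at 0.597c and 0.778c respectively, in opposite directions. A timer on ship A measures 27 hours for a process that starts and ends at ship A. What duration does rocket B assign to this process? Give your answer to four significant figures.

Speed of ship A in rocket B's frame: u = (v_A + v_B)/(1 + v_A v_B/c²) = (0.597 + 0.778)/(1 + 0.597×0.778) = 1.375/1.464466 = 0.93891; |u| = 0.93891c.
γ for this relative speed: γ = 1/√(1 − 0.881552) = 2.9056.
Ship A's interval is proper; time dilation gives Δt_B = γΔτ = 2.9056 × 27 hours = 78.45 hours.

78.45 hours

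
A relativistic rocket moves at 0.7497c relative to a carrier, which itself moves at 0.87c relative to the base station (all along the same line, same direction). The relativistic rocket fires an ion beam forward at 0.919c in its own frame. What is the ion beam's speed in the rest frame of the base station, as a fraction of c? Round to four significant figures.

First combine the ion beam and relativistic rocket (S''→S'): u₁ = (0.919 + 0.7497)/(1 + 0.919×0.7497) = 1.6687/1.6889743 = 0.988.
Then combine with the carrier (S'→S): u = (0.988 + 0.87)/(1 + 0.988×0.87) = 1.858/1.85956 = 0.99916.

0.9992c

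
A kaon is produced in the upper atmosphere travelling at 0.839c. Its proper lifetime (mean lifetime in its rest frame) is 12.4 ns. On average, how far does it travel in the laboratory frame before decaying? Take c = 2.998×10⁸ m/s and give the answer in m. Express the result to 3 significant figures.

5.73 m

γ = 1/√(1 − β²) = 1/√(1 − 0.703921) = 1/√0.296079 = 1/0.544131 = 1.8378.
Lab-frame lifetime: Δt = γτ = 1.8378 × 12.4 ns = 22.789 ns.
Distance: d = vΔt = 0.839 × 2.998×10⁸ m/s × 2.2789×10^-8 s = 5.73 m.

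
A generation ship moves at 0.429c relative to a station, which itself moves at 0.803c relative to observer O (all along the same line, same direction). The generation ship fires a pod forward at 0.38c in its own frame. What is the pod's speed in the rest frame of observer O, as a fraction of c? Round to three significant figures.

0.962c

Compose velocities in two stages. Stage 1 (into S'): u₁ = (0.38+0.429)/(1+0.38×0.429) = 0.6956.
Stage 2 (into S): u = (0.6956+0.803)/(1+0.6956×0.803) = 0.96152, so the speed is 0.962c.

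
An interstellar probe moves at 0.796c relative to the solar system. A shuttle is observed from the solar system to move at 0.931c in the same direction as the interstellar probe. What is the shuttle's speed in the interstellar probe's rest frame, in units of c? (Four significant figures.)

Transform to the interstellar probe's frame: u' = (u − v)/(1 − uv/c²).
u' = (0.931 − 0.796)/(1 − 0.931×0.796) = 0.135/0.258924 = 0.52139.
Speed in the interstellar probe's frame: 0.5214c (in the same direction).

0.5214c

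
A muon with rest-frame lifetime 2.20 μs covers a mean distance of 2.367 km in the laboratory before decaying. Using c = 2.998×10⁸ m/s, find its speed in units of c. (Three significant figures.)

Lab distance = (lab lifetime)·v = γτ·βc, so βγ = d/(cτ) = 2367/(2.998×10⁸ × 2.200×10^-6) = 3.5888.
With βγ = 3.5888: γ² = 1 + (βγ)² = 13.8795, and β = (βγ)/γ = 3.5888/3.72552 = 0.963.

0.963c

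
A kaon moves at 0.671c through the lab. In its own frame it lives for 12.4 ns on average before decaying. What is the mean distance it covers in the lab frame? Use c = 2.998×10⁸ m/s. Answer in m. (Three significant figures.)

With β = 0.671, γ = 1/√(1 − 0.671²) = 1/√0.549759 = 1.3487.
Lab-frame lifetime: Δt = γτ = 1.3487 × 12.4 ns = 16.724 ns.
Distance: d = vΔt = 0.671 × 2.998×10⁸ m/s × 1.6724×10^-8 s = 3.36 m.

3.36 m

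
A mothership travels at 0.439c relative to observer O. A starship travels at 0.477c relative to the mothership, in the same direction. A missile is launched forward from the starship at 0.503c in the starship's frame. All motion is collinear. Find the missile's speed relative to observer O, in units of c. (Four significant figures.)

0.9127c

Compose velocities in two stages. Stage 1 (into S'): u₁ = (0.503+0.477)/(1+0.503×0.477) = 0.79037.
Stage 2 (into S): u = (0.79037+0.439)/(1+0.79037×0.439) = 0.91269, so the speed is 0.9127c.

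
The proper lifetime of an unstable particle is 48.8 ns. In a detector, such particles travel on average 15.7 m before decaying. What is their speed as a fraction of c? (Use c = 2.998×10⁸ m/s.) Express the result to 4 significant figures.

0.7316c

d = βγcτ ⇒ βγ = d/(cτ) = 15.70 m / (14.63024 m) = 1.0731.
β = (βγ)/√(1+(βγ)²) = 1.0731/√2.15154 = 0.7316.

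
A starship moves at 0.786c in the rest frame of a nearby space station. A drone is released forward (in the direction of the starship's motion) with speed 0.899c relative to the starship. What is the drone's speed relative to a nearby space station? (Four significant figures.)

0.9873c

Relativistic velocity addition: u = (u' + v)/(1 + u'v/c²), with u' = 0.899c and v = 0.786c.
Numerator: 0.899 + 0.786 = 1.685. Denominator: 1 + (0.899)(0.786) = 1.706614.
u = 1.685/1.706614 = 0.98734, so the speed is 0.9873c.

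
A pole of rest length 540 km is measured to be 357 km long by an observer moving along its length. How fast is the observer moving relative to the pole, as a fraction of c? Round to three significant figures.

0.750c

Length contraction gives γ = L₀/L = 540/357 = 1.5126.
β = √(1 − 1/γ²) = √0.562929 = 0.750.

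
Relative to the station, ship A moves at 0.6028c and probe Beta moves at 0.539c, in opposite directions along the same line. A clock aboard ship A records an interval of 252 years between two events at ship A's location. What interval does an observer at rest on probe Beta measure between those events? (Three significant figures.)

497 years

The velocity of ship A relative to probe Beta is (0.6028 + 0.539)c / (1 + 0.6028×0.539) = 0.86179c; relative speed 0.86179c.
γ for this relative speed: γ = 1/√(1 − 0.742682) = 1.9714.
Ship A's interval is proper; time dilation gives Δt_B = γΔτ = 1.9714 × 252 years = 497 years.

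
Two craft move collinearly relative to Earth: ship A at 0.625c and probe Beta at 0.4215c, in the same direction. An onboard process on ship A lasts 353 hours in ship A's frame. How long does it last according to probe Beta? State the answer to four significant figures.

The velocity of ship A relative to probe Beta is (0.625 − 0.4215)c / (1 − 0.625×0.4215) = 0.27628c; relative speed 0.27628c.
γ for this relative speed: γ = 1/√(1 − 0.0763306) = 1.0405.
Ship A's interval is proper; time dilation gives Δt_B = γΔτ = 1.0405 × 353 hours = 367.3 hours.

367.3 hours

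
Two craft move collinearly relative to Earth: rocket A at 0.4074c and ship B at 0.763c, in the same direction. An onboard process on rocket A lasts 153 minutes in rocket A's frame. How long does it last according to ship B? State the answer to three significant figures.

179 minutes

The velocity of rocket A relative to ship B is (0.4074 − 0.763)c / (1 − 0.4074×0.763) = −0.516c; relative speed 0.516c.
γ for this relative speed: γ = 1/√(1 − 0.266256) = 1.1674.
The clock on rocket A records proper time, so ship B measures Δt = γΔτ = 1.1674 × 153 = 179 minutes.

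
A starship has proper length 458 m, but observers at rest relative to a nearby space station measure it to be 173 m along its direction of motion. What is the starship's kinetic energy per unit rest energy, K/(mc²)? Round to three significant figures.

1.65

γ = L₀/L = 458/173 = 2.6474.
K/(mc²) = γ − 1 = 2.6474 − 1 = 1.65.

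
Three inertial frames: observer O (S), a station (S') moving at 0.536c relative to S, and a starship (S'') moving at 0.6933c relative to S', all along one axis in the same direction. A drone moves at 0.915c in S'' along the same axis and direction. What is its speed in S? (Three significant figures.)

0.995c

Apply u = (u'+v)/(1+u'v) twice. Drone in the station frame: (0.915+0.6933)/(1+0.915·0.6933) = 1.6083/1.6343695 = 0.98405c.
That velocity, transformed to the rest frame of observer O: (0.98405+0.536)/(1+0.98405·0.536) = 1.52005/1.5274508 = 0.99515c.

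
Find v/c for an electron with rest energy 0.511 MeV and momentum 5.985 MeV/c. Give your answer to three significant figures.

0.996

βγ = pc/(mc²) = 5.985/0.511 = 11.712.
Since γ² = 1 + (βγ)² = 138.171, γ = √138.171 = 11.7546, and β = (βγ)/γ = 11.712/11.7546 = 0.996.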